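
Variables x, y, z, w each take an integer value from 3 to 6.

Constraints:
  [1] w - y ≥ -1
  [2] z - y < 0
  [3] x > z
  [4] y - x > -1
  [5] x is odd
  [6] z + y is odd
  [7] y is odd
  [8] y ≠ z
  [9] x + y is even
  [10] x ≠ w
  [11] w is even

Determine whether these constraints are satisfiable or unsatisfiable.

One satisfying assignment is x = 5, y = 5, z = 4, w = 6.
For the less obvious constraints — constraint 1: w - y = 1; constraint 2: z - y = -1 — and the others hold by inspection.

Satisfiable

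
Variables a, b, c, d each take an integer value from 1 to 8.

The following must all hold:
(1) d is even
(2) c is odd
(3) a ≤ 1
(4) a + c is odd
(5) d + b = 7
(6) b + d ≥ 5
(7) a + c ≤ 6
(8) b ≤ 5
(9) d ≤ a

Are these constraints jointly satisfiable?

Unsatisfiable

From constraints 3 and 9: d ≤ a ≤ 1. From constraint 8: b ≤ 5. Hence d + b ≤ 6. But constraint 5 requires d + b = 7, and 7 > 6. Contradiction.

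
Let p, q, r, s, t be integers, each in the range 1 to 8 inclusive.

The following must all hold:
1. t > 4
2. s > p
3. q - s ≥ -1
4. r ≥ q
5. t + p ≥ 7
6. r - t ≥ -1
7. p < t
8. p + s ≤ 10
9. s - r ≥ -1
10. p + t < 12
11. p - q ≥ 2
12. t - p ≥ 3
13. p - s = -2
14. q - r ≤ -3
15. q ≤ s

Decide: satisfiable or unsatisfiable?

Unsatisfiable

Constraints 3, 6, 9, 11, and 12 give r − t ≥ -1, t − p ≥ 3, p − q ≥ 2, q − s ≥ -1, s − r ≥ -1.
Adding all 5 inequalities: the left sides telescope to 0, and the right sides sum to (-1) + 3 + 2 + (-1) + (-1) = 2. So 0 ≥ 2, which is false.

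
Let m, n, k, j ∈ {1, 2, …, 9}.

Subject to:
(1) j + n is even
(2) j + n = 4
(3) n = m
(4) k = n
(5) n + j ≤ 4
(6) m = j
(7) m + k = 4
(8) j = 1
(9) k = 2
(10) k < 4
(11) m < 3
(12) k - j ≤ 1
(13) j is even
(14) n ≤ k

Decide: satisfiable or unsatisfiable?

Constraint 9 fixes k = 2 and constraint 8 fixes j = 1. Constraints 3, 4, and 6 give k = n = m = j, so k = j. But 2 ≠ 1 — contradiction.

Unsatisfiable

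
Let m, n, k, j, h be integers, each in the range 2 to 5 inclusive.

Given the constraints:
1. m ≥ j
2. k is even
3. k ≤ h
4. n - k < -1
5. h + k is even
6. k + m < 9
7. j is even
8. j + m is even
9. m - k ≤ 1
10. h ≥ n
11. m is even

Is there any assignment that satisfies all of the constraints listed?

Take m = 2, n = 2, k = 4, j = 2, h = 4. Then constraint 4: n - k = -2; constraint 6: k + m = 6; constraint 9: m - k = -2, and every other listed constraint is also met.

Satisfiable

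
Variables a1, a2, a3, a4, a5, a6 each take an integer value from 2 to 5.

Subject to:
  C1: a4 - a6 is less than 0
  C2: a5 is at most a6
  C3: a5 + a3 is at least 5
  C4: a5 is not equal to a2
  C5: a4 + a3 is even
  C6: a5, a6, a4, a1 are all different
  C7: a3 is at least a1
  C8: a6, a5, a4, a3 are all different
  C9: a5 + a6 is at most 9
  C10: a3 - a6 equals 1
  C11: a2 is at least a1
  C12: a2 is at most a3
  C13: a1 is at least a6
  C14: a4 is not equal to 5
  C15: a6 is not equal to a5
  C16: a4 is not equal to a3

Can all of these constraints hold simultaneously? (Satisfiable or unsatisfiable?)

Setting (a1, a2, a3, a4, a5, a6) = (5, 5, 5, 3, 2, 4) satisfies everything: constraint 1: a4 - a6 = -1; constraint 3: a5 + a3 = 7; constraint 9: a5 + a6 = 6, and the others follow.

Satisfiable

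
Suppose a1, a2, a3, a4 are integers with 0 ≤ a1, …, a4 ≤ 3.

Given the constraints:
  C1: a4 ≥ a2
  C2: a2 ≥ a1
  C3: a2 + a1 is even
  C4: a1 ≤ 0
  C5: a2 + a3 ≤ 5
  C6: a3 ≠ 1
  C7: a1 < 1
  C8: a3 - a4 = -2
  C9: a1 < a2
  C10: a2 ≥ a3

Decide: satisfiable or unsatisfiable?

The assignment a1 = 0, a2 = 2, a3 = 0, a4 = 2 works:
  constraint 5 holds since a2 + a3 = 2.
  constraint 8 holds since a3 - a4 = -2.
The rest check out directly.

Satisfiable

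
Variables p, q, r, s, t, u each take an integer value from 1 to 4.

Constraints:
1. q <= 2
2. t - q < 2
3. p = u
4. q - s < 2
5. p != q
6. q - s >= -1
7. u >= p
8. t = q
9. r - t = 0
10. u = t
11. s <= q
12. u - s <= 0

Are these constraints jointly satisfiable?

From constraints 3, 8, and 10, p = u = t = q, so p = q. But constraint 5 says p ≠ q. Contradiction.

Unsatisfiable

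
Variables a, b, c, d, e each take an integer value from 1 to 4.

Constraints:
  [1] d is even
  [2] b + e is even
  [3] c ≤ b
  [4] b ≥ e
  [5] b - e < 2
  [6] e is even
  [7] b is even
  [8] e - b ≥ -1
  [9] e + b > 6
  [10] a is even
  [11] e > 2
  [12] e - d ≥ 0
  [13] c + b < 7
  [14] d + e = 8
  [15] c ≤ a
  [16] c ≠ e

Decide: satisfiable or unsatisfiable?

Satisfiable

The assignment a = 4, b = 4, c = 1, d = 4, e = 4 works:
  constraint 5 holds since b - e = 0.
  constraint 8 holds since e - b = 0.
The rest check out directly.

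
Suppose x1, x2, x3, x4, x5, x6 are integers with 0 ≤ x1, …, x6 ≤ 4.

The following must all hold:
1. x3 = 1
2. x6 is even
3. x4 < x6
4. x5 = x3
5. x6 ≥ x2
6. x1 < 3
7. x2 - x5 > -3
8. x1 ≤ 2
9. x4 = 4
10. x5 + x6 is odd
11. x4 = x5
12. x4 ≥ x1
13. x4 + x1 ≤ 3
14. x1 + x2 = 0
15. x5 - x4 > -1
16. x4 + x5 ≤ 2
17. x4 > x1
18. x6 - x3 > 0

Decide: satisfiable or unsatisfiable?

Unsatisfiable

Constraint 9 fixes x4 = 4 and constraint 1 fixes x3 = 1. Constraints 4 and 11 give x4 = x5 = x3, so x4 = x3. But 4 ≠ 1 — contradiction.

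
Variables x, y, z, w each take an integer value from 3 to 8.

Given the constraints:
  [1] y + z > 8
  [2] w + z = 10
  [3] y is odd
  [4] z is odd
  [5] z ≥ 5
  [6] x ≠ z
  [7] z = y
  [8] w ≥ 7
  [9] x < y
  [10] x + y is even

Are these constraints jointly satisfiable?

Unsatisfiable

From constraint 8: w ≥ 7. From constraint 5: z ≥ 5. Hence w + z ≥ 12. But constraint 2 requires w + z = 10, and 10 < 12. Contradiction.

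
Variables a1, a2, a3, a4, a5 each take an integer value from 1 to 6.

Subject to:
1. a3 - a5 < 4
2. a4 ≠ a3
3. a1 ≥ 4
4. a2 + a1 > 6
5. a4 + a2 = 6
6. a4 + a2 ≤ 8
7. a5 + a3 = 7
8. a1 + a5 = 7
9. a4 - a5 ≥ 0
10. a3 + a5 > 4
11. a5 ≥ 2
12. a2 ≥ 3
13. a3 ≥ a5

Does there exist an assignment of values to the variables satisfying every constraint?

Satisfiable

Setting (a1, a2, a3, a4, a5) = (5, 3, 5, 3, 2) satisfies everything: constraint 1: a3 - a5 = 3; constraint 4: a2 + a1 = 8, and the others follow.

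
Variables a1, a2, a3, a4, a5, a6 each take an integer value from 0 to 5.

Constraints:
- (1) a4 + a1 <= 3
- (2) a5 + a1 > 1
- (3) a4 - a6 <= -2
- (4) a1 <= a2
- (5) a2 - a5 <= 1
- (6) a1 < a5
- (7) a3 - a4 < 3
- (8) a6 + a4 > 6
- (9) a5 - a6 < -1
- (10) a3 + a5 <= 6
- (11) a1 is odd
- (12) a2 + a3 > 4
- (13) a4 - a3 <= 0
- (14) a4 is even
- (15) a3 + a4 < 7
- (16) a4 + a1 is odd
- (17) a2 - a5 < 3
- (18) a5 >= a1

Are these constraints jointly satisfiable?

Satisfiable

One satisfying assignment is a1 = 1, a2 = 4, a3 = 3, a4 = 2, a5 = 3, a6 = 5.
For the less obvious constraints — constraint 1: a4 + a1 = 3; constraint 2: a5 + a1 = 4 — and the others hold by inspection.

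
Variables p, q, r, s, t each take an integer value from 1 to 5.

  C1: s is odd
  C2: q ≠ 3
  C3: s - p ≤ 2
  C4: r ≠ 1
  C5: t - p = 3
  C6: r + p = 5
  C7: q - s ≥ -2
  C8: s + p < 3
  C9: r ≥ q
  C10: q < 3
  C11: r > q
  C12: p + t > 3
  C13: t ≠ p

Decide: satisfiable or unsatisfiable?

Satisfiable

Take p = 1, q = 1, r = 4, s = 1, t = 4. Then constraint 3: s - p = 0; constraint 5: t - p = 3, and every other listed constraint is also met.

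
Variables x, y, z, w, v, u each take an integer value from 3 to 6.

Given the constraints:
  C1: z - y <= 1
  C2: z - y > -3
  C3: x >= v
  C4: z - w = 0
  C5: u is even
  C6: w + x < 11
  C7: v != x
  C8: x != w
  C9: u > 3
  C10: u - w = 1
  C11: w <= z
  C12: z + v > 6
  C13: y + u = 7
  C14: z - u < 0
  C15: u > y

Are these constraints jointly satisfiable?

Satisfiable

Setting (x, y, z, w, v, u) = (5, 3, 3, 3, 4, 4) satisfies everything: constraint 1: z - y = 0; constraint 2: z - y = 0; constraint 4: z - w = 0, and the others follow.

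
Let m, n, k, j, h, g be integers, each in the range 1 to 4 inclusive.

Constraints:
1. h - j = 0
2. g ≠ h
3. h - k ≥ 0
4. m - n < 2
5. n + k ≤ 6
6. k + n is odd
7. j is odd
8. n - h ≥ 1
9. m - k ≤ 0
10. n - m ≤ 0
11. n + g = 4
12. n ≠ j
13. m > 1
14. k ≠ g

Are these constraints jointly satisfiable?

Constraints 3, 8, 9, and 10 give k − m ≥ 0, m − n ≥ 0, n − h ≥ 1, h − k ≥ 0.
Adding all 4 inequalities: the left sides telescope to 0, and the right sides sum to 0 + 0 + 1 + 0 = 1. So 0 ≥ 1, which is false.

Unsatisfiable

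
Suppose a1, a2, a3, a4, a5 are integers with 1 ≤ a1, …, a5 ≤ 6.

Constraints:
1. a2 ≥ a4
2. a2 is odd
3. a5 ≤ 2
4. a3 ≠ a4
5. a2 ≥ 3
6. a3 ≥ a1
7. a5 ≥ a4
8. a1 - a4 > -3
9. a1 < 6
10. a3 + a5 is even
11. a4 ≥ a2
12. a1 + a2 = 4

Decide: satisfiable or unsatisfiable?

From constraints 5 and 11: a4 ≥ a2 and a2 ≥ 3, so a4 ≥ 3. From constraints 3 and 7: a4 ≤ a5 and a5 ≤ 2, so a4 ≤ 2. But 2 < 3, so no value of a4 works.

Unsatisfiable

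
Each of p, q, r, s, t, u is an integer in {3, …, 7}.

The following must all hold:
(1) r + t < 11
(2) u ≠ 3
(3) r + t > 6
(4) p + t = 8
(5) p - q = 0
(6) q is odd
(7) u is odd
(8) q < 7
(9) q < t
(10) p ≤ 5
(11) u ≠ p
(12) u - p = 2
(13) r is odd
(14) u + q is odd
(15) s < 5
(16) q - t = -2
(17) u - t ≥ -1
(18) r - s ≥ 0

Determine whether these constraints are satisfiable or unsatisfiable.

Unsatisfiable

Constraint 7 makes u odd and constraint 6 makes q odd, so u + q must be even. Constraint 14 says u + q is odd — contradiction.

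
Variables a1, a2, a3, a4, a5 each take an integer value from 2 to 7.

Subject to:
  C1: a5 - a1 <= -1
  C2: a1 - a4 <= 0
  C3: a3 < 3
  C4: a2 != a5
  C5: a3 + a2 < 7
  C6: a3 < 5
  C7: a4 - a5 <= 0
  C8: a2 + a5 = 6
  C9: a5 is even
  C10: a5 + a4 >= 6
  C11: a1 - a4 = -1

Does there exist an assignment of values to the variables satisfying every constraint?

Unsatisfiable

Constraints 1, 2, and 7 give a1 − a5 ≥ 1, a5 − a4 ≥ 0, a4 − a1 ≥ 0.
Adding all 3 inequalities: the left sides telescope to 0, and the right sides sum to 1 + 0 + 0 = 1. So 0 ≥ 1, which is false.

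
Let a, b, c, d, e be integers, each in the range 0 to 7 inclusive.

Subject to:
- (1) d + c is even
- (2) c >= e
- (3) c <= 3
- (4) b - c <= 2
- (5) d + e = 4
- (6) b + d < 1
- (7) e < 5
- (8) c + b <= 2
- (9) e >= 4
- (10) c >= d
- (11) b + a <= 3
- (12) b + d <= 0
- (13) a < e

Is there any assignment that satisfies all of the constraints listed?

Unsatisfiable

From constraints 2 and 9: c ≥ e and e ≥ 4, so c ≥ 4. From constraint 3: c ≤ 3. But 3 < 4, so no value of c works.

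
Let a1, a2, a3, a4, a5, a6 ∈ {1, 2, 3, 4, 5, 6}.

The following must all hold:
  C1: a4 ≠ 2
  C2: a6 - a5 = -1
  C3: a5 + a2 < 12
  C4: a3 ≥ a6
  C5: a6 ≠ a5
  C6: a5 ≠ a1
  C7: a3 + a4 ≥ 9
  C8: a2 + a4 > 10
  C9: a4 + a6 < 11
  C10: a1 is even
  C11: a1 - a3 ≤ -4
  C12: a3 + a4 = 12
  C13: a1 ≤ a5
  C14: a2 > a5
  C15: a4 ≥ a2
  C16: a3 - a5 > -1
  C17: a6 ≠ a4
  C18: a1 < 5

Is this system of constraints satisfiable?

Satisfiable

Take a1 = 2, a2 = 6, a3 = 6, a4 = 6, a5 = 5, a6 = 4. Then constraint 2: a6 - a5 = -1; constraint 3: a5 + a2 = 11; constraint 7: a3 + a4 = 12, and every other listed constraint is also met.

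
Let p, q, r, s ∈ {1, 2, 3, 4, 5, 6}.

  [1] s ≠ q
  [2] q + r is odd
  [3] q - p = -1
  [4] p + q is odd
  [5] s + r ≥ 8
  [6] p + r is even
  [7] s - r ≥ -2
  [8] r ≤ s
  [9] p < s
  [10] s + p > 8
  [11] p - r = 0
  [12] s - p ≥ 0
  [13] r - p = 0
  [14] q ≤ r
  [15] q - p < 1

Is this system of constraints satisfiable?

Satisfiable

The assignment p = 5, q = 4, r = 5, s = 6 works:
  constraint 3 holds since q - p = -1.
  constraint 5 holds since s + r = 11.
  constraint 7 holds since s - r = 1.
The rest check out directly.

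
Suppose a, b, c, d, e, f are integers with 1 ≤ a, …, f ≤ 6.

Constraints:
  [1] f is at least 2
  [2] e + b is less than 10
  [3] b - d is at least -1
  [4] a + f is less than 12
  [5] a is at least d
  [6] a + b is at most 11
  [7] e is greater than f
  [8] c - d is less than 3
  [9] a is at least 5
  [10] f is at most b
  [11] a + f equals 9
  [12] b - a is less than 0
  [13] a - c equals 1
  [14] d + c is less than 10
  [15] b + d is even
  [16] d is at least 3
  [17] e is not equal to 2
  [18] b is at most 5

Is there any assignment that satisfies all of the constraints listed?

Satisfiable

The assignment a = 6, b = 3, c = 5, d = 3, e = 4, f = 3 works:
  constraint 2 holds since e + b = 7.
  constraint 3 holds since b - d = 0.
The rest check out directly.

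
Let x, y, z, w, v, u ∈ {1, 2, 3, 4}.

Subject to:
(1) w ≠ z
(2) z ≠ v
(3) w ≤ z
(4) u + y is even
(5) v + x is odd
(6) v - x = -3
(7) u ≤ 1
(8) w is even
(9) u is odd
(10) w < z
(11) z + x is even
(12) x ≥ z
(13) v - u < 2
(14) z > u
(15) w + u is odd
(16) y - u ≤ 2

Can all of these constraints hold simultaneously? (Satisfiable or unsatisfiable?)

The assignment x = 4, y = 1, z = 4, w = 2, v = 1, u = 1 works:
  constraint 6 holds since v - x = -3.
  constraint 13 holds since v - u = 0.
  constraint 16 holds since y - u = 0.
The rest check out directly.

Satisfiable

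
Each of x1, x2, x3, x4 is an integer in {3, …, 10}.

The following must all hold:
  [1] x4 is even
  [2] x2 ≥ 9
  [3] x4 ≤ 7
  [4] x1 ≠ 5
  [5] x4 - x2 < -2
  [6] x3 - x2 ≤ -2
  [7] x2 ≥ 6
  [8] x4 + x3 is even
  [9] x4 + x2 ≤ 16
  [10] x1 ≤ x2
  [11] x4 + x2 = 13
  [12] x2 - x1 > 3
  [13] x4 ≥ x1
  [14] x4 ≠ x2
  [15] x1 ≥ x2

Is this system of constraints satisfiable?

From constraints 2 and 15: x1 ≥ x2 and x2 ≥ 9, so x1 ≥ 9. From constraints 3 and 13: x1 ≤ x4 and x4 ≤ 7, so x1 ≤ 7. But 7 < 9, so no value of x1 works.

Unsatisfiable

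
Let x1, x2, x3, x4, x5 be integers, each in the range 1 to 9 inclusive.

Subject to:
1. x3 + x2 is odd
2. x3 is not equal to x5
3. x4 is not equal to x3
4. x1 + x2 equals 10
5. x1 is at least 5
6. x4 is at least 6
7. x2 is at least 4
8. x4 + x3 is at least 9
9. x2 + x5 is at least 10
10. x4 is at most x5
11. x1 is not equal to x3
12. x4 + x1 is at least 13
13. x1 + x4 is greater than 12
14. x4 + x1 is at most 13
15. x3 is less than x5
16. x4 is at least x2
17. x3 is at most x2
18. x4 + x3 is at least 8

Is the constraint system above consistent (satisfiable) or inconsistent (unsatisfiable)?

The assignment x1 = 6, x2 = 4, x3 = 3, x4 = 7, x5 = 9 works:
  constraint 4 holds since x1 + x2 = 10.
  constraint 8 holds since x4 + x3 = 10.
  constraint 9 holds since x2 + x5 = 13.
The rest check out directly.

Satisfiable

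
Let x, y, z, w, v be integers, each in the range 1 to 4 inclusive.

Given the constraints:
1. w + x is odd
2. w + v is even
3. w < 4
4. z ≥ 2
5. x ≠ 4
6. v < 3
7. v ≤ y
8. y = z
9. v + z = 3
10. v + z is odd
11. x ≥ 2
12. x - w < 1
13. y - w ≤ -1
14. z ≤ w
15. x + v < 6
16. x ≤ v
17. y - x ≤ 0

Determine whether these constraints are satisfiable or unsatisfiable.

Unsatisfiable

From constraints 11 and 16: v ≥ x ≥ 2. From constraint 4: z ≥ 2. Hence v + z ≥ 4. But constraint 9 requires v + z = 3, and 3 < 4. Contradiction.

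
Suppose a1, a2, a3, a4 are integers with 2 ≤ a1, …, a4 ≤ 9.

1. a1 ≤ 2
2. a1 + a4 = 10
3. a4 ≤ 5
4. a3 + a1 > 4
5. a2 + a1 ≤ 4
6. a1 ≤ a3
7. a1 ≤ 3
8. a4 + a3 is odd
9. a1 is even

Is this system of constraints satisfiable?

From constraint 7: a1 ≤ 3. From constraint 3: a4 ≤ 5. Hence a1 + a4 ≤ 8. But constraint 2 requires a1 + a4 = 10, and 10 > 8. Contradiction.

Unsatisfiable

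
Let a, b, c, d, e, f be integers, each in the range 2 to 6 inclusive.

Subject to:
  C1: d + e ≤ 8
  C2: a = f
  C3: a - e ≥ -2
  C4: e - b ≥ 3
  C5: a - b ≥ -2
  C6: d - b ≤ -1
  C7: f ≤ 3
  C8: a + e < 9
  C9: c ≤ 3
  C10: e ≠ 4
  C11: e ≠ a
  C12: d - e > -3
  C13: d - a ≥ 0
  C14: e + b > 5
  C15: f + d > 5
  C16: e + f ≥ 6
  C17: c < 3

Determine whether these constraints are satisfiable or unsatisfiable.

Constraints 3, 4, 6, and 13 give d − a ≥ 0, a − e ≥ -2, e − b ≥ 3, b − d ≥ 1.
Adding all 4 inequalities: the left sides telescope to 0, and the right sides sum to 0 + (-2) + 3 + 1 = 2. So 0 ≥ 2, which is false.

Unsatisfiable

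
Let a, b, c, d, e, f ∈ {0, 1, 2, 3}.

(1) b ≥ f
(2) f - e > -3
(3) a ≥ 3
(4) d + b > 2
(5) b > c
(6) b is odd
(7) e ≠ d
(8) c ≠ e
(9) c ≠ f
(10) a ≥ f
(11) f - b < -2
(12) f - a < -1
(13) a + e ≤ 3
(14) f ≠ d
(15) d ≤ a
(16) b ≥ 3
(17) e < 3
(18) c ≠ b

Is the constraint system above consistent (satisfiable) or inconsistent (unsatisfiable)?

The assignment a = 3, b = 3, c = 1, d = 2, e = 0, f = 0 works:
  constraint 2 holds since f - e = 0.
  constraint 4 holds since d + b = 5.
The rest check out directly.

Satisfiable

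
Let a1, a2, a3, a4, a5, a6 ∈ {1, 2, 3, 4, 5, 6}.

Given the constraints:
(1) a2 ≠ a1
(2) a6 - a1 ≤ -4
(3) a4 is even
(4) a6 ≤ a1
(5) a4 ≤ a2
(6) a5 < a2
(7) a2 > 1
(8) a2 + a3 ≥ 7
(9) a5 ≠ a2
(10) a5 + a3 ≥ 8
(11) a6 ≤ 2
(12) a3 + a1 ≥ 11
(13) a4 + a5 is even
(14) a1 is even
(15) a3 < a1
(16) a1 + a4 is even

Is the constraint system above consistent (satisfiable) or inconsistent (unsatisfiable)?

Setting (a1, a2, a3, a4, a5, a6) = (6, 5, 5, 4, 4, 2) satisfies everything: constraint 2: a6 - a1 = -4; constraint 8: a2 + a3 = 10, and the others follow.

Satisfiable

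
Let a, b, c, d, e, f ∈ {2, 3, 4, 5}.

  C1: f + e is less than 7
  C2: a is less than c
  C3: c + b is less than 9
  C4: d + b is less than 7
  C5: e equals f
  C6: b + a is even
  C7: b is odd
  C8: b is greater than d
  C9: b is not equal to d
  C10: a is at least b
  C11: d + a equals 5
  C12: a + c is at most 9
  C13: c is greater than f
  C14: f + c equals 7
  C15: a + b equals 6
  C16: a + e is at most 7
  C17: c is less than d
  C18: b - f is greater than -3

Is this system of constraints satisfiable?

Unsatisfiable

Constraints 2, 8, 10, and 17 give c < d, d < b, b ≤ a, a < c. Chaining: c < d < b ≤ a < c, which forces c < c — impossible.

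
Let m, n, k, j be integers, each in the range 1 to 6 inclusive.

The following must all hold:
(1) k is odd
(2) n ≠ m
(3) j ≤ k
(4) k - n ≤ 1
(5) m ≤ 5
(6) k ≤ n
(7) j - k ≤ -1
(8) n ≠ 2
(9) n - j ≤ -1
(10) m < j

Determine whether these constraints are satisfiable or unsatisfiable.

Constraints 4, 7, and 9 give n − k ≥ -1, k − j ≥ 1, j − n ≥ 1.
Adding all 3 inequalities: the left sides telescope to 0, and the right sides sum to (-1) + 1 + 1 = 1. So 0 ≥ 1, which is false.

Unsatisfiable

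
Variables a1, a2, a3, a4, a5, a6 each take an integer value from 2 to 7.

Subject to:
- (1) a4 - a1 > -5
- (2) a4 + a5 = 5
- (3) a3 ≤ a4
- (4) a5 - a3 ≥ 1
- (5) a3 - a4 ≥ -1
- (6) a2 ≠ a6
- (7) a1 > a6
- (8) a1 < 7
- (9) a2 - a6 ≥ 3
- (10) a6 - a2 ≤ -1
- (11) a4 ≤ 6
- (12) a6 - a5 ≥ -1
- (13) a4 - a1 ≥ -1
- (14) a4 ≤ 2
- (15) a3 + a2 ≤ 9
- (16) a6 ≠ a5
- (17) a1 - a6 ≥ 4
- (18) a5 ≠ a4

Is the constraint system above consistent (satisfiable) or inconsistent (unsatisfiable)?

Unsatisfiable

Constraints 4, 5, 12, 13, and 17 give a1 − a6 ≥ 4, a6 − a5 ≥ -1, a5 − a3 ≥ 1, a3 − a4 ≥ -1, a4 − a1 ≥ -1.
Adding all 5 inequalities: the left sides telescope to 0, and the right sides sum to 4 + (-1) + 1 + (-1) + (-1) = 2. So 0 ≥ 2, which is false.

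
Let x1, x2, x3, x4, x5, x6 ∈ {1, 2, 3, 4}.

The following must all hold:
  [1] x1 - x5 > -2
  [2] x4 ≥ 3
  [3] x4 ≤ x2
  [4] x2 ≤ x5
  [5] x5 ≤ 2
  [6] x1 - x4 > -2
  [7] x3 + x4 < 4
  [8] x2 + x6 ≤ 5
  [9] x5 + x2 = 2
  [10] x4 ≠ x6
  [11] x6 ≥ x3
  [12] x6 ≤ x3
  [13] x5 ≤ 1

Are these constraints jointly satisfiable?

From constraints 2 and 3: x2 ≥ x4 and x4 ≥ 3, so x2 ≥ 3. From constraints 4 and 13: x2 ≤ x5 and x5 ≤ 1, so x2 ≤ 1. But 1 < 3, so no value of x2 works.

Unsatisfiable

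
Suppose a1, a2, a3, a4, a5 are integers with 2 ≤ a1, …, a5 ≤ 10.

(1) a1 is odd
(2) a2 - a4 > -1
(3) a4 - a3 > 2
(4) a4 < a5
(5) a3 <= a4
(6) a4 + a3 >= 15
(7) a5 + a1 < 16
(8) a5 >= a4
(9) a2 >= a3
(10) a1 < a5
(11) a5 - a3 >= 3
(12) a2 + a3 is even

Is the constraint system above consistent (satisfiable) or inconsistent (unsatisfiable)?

Satisfiable

Try a1 = 3, a2 = 10, a3 = 6, a4 = 9, a5 = 10.
Check constraint 2: a2 - a4 = 1; constraint 3: a4 - a3 = 3; constraint 6: a4 + a3 = 15. The remaining constraints are straightforward to verify.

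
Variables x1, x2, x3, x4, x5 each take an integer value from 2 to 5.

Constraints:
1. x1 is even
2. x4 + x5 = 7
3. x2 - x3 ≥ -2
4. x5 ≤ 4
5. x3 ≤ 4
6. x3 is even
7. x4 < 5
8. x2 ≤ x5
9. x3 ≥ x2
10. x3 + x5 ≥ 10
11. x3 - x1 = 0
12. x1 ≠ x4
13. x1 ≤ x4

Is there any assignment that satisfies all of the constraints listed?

From constraint 5: x3 ≤ 4. From constraint 4: x5 ≤ 4. Hence x3 + x5 ≤ 8. But constraint 10 requires x3 + x5 ≥ 10, and 10 > 8. Contradiction.

Unsatisfiable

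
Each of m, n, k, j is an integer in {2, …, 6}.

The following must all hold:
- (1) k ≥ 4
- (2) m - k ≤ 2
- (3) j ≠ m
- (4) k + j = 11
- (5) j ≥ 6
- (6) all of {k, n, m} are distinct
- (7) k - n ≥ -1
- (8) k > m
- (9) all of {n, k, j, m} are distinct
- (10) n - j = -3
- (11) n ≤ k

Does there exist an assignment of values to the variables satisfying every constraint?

Satisfiable

Try m = 4, n = 3, k = 5, j = 6.
Check constraint 2: m - k = -1; constraint 4: k + j = 11. The remaining constraints are straightforward to verify.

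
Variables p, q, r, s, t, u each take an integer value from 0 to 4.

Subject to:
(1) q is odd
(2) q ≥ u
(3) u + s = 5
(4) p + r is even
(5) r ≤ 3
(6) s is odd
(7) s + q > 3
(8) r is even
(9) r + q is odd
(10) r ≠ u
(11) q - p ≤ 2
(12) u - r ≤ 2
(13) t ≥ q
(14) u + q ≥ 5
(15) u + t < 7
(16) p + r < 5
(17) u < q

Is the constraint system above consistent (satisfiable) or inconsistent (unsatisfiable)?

One satisfying assignment is p = 2, q = 3, r = 0, s = 3, t = 4, u = 2.
For the less obvious constraints — constraint 3: u + s = 5; constraint 7: s + q = 6; constraint 11: q - p = 1 — and the others hold by inspection.

Satisfiable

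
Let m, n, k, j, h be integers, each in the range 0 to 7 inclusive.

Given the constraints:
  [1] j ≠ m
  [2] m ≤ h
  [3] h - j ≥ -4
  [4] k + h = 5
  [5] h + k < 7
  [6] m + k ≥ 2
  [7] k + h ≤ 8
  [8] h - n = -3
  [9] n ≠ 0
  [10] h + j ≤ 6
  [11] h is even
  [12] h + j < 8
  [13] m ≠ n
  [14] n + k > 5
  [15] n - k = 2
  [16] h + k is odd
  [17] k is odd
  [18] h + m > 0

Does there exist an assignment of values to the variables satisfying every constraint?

Satisfiable

One satisfying assignment is m = 1, n = 5, k = 3, j = 3, h = 2.
For the less obvious constraints — constraint 3: h - j = -1; constraint 4: k + h = 5 — and the others hold by inspection.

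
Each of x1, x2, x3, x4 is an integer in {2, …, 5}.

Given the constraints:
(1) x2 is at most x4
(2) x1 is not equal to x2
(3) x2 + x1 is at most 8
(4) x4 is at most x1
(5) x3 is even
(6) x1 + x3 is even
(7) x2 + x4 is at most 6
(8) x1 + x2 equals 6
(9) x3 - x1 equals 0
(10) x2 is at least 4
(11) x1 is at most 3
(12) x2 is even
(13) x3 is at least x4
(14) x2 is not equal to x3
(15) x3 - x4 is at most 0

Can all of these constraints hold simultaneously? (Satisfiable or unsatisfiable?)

From constraints 1 and 10: x4 ≥ x2 and x2 ≥ 4, so x4 ≥ 4. From constraints 4 and 11: x4 ≤ x1 and x1 ≤ 3, so x4 ≤ 3. But 3 < 4, so no value of x4 works.

Unsatisfiable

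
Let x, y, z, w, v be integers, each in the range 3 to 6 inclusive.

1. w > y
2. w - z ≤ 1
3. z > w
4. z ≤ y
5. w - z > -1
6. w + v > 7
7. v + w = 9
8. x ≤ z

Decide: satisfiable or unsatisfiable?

Constraints 1, 3, and 4 give y < w, w < z, z ≤ y. Chaining: y < w < z ≤ y, which forces y < y — impossible.

Unsatisfiable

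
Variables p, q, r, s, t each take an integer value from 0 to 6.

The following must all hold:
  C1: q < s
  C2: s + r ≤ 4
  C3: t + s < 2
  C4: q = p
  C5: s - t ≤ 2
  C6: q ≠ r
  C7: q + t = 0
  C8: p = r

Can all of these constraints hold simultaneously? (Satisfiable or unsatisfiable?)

Unsatisfiable

From constraints 4 and 8, q = p = r, so q = r. But constraint 6 says q ≠ r. Contradiction.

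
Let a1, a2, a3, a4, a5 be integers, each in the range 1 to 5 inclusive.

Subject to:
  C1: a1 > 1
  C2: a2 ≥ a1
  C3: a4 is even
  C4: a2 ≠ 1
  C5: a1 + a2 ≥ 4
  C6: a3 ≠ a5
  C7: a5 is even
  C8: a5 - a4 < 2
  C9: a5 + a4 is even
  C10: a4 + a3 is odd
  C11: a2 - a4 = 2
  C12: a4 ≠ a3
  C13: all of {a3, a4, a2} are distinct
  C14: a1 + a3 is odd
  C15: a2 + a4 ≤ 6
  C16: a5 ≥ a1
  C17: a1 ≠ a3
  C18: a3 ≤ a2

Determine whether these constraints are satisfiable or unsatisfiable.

One satisfying assignment is a1 = 2, a2 = 4, a3 = 3, a4 = 2, a5 = 2.
For the less obvious constraints — constraint 5: a1 + a2 = 6; constraint 8: a5 - a4 = 0; constraint 11: a2 - a4 = 2 — and the others hold by inspection.

Satisfiable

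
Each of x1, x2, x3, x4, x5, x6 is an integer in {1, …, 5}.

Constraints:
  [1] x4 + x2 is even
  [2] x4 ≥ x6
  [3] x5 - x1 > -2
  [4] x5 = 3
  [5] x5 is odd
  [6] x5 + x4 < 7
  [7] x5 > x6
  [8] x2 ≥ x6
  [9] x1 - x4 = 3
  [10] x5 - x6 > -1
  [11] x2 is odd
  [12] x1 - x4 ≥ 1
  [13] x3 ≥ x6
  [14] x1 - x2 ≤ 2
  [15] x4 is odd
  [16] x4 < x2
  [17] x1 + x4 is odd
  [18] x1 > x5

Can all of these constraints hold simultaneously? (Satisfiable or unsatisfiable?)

One satisfying assignment is x1 = 4, x2 = 3, x3 = 5, x4 = 1, x5 = 3, x6 = 1.
For the less obvious constraints — constraint 3: x5 - x1 = -1; constraint 6: x5 + x4 = 4 — and the others hold by inspection.

Satisfiable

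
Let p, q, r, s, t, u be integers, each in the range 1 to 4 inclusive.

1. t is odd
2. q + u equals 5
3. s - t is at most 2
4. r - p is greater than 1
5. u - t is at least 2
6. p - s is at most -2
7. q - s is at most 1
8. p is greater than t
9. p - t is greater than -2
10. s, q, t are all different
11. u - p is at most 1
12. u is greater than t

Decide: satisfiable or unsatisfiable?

Unsatisfiable

Constraints 3, 5, 6, and 11 give u − t ≥ 2, t − s ≥ -2, s − p ≥ 2, p − u ≥ -1.
Adding all 4 inequalities: the left sides telescope to 0, and the right sides sum to 2 + (-2) + 2 + (-1) = 1. So 0 ≥ 1, which is false.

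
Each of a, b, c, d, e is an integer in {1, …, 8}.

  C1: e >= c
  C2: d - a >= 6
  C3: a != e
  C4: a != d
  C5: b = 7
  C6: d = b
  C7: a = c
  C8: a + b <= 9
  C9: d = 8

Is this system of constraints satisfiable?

Unsatisfiable

Constraint 9 fixes d = 8 and constraint 5 fixes b = 7, but constraint 6 requires d = b. Since 8 ≠ 7, contradiction.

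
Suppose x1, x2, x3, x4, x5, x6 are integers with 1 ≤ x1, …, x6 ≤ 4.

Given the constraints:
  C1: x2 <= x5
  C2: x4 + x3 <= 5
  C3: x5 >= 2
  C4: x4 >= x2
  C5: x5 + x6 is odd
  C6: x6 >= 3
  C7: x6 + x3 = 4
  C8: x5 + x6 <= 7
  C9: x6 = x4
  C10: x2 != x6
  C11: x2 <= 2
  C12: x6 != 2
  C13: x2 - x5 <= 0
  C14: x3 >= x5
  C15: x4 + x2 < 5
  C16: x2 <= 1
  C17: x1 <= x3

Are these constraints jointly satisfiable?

From constraint 6: x6 ≥ 3. From constraints 3 and 14: x3 ≥ x5 ≥ 2. Hence x6 + x3 ≥ 5. But constraint 7 requires x6 + x3 = 4, and 4 < 5. Contradiction.

Unsatisfiable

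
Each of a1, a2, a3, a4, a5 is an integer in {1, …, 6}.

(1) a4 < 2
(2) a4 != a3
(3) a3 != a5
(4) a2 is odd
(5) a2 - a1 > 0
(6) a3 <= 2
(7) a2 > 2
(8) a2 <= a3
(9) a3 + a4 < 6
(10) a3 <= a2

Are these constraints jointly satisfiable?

Unsatisfiable

From constraint 7: a2 ≥ 3. From constraints 6 and 8: a2 ≤ a3 and a3 ≤ 2, so a2 ≤ 2. But 2 < 3, so no value of a2 works.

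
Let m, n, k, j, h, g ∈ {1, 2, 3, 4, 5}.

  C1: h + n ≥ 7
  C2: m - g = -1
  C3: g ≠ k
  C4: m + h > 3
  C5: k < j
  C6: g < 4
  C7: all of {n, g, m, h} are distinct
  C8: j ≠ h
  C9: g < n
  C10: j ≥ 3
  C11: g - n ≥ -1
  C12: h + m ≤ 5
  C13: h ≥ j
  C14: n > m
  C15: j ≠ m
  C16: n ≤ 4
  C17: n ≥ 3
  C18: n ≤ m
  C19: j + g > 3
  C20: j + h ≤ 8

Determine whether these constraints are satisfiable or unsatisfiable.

Unsatisfiable

From constraints 10 and 13: h ≥ j ≥ 3. From constraints 17 and 18: m ≥ n ≥ 3. Hence h + m ≥ 6. But constraint 12 requires h + m ≤ 5, and 5 < 6. Contradiction.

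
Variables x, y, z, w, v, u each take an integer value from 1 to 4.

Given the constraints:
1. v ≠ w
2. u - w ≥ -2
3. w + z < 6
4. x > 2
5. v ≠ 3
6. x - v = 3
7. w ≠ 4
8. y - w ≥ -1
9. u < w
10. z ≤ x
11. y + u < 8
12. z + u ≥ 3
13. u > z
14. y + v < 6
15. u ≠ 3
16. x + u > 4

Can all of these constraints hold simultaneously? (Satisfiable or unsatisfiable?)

Try x = 4, y = 4, z = 1, w = 3, v = 1, u = 2.
Check constraint 2: u - w = -1; constraint 3: w + z = 4; constraint 6: x - v = 3. The remaining constraints are straightforward to verify.

Satisfiable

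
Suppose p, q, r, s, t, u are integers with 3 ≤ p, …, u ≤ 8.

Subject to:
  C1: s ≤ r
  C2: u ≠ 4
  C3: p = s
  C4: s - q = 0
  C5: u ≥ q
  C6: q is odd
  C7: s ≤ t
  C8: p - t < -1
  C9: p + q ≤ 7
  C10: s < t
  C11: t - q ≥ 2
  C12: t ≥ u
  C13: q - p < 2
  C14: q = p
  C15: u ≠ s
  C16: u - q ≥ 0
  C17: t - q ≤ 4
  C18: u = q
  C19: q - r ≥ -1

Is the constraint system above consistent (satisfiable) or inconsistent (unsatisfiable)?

From constraints 3, 14, and 18, u = q = p = s, so u = s. But constraint 15 says u ≠ s. Contradiction.

Unsatisfiable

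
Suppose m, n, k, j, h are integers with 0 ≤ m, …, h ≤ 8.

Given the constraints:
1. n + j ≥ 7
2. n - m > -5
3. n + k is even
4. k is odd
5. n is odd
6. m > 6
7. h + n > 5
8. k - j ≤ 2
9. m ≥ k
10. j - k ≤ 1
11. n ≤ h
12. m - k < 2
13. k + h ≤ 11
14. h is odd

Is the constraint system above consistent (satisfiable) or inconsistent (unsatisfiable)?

Satisfiable

Take m = 7, n = 3, k = 7, j = 7, h = 3. Then constraint 1: n + j = 10; constraint 2: n - m = -4; constraint 7: h + n = 6, and every other listed constraint is also met.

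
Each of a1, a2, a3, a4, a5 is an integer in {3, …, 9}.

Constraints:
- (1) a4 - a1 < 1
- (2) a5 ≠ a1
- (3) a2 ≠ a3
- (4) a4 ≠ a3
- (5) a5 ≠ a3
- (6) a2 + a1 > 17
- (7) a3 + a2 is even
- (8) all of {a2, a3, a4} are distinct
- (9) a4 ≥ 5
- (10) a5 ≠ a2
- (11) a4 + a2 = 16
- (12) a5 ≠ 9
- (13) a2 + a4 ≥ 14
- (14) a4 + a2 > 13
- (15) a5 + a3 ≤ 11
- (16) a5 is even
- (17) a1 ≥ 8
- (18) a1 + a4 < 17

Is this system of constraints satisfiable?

Setting (a1, a2, a3, a4, a5) = (9, 9, 5, 7, 4) satisfies everything: constraint 1: a4 - a1 = -2; constraint 6: a2 + a1 = 18, and the others follow.

Satisfiable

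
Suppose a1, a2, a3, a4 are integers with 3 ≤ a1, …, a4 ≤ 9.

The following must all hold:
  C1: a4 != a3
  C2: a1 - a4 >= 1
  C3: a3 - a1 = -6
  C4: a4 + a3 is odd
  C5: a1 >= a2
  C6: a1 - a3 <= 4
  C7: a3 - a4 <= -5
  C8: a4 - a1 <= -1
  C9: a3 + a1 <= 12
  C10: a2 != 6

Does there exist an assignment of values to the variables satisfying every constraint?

Constraints 2, 6, and 7 give a4 − a3 ≥ 5, a3 − a1 ≥ -4, a1 − a4 ≥ 1.
Adding all 3 inequalities: the left sides telescope to 0, and the right sides sum to 5 + (-4) + 1 = 2. So 0 ≥ 2, which is false.

Unsatisfiable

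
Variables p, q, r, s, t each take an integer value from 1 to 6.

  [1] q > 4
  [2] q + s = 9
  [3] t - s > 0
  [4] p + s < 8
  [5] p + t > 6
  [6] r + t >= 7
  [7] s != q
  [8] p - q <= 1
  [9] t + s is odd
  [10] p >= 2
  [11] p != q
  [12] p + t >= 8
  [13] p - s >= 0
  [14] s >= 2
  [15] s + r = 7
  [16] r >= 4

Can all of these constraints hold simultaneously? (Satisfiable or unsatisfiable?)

Take p = 4, q = 6, r = 4, s = 3, t = 4. Then constraint 2: q + s = 9; constraint 3: t - s = 1, and every other listed constraint is also met.

Satisfiable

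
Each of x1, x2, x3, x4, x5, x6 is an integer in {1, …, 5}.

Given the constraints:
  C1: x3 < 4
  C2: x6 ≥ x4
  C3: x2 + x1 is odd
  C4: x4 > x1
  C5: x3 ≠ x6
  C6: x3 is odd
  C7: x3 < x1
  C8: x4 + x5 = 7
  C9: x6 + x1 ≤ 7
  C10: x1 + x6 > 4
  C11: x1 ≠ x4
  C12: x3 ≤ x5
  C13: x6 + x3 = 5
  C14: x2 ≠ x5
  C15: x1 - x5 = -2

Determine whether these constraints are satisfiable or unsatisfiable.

Take x1 = 2, x2 = 3, x3 = 1, x4 = 3, x5 = 4, x6 = 4. Then constraint 8: x4 + x5 = 7; constraint 9: x6 + x1 = 6, and every other listed constraint is also met.

Satisfiable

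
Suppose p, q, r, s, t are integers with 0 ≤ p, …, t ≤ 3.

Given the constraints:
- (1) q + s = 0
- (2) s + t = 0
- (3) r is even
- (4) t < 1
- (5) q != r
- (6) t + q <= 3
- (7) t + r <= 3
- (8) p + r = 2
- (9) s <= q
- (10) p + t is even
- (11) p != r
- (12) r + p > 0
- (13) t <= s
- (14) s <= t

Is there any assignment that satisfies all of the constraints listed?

Try p = 0, q = 0, r = 2, s = 0, t = 0.
Check constraint 1: q + s = 0; constraint 2: s + t = 0; constraint 6: t + q = 0. The remaining constraints are straightforward to verify.

Satisfiable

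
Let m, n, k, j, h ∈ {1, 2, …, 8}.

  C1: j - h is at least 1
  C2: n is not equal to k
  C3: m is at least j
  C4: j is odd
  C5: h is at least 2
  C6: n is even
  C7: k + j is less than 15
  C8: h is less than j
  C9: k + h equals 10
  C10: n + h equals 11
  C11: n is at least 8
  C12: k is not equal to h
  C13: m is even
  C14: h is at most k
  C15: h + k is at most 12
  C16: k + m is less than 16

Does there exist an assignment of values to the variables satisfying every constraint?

Try m = 8, n = 8, k = 7, j = 7, h = 3.
Check constraint 1: j - h = 4; constraint 7: k + j = 14. The remaining constraints are straightforward to verify.

Satisfiable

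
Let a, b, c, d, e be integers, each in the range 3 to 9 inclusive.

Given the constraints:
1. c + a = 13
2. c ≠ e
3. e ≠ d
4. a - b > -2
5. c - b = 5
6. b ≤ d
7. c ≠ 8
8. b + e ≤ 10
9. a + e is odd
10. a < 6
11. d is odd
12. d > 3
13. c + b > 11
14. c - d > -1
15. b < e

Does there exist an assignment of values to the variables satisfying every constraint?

Try a = 4, b = 4, c = 9, d = 9, e = 5.
Check constraint 1: c + a = 13; constraint 4: a - b = 0; constraint 5: c - b = 5. The remaining constraints are straightforward to verify.

Satisfiable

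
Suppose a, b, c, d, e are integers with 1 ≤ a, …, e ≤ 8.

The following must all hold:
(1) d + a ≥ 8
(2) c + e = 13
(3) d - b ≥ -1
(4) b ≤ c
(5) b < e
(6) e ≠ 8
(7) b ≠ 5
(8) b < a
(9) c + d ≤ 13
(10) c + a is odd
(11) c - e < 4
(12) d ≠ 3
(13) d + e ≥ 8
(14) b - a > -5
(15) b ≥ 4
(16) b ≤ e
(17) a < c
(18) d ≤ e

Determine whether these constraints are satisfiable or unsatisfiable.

One satisfying assignment is a = 7, b = 4, c = 8, d = 4, e = 5.
For the less obvious constraints — constraint 1: d + a = 11; constraint 2: c + e = 13; constraint 3: d - b = 0 — and the others hold by inspection.

Satisfiable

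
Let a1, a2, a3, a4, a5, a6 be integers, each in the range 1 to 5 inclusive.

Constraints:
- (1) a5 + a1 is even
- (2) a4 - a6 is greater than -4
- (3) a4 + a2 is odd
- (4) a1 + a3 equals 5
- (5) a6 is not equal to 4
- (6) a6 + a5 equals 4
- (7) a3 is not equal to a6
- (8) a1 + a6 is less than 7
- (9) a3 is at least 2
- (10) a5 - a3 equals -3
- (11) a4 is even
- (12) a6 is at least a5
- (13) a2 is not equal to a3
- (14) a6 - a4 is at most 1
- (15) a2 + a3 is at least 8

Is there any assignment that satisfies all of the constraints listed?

One satisfying assignment is a1 = 1, a2 = 5, a3 = 4, a4 = 2, a5 = 1, a6 = 3.
For the less obvious constraints — constraint 2: a4 - a6 = -1; constraint 4: a1 + a3 = 5 — and the others hold by inspection.

Satisfiable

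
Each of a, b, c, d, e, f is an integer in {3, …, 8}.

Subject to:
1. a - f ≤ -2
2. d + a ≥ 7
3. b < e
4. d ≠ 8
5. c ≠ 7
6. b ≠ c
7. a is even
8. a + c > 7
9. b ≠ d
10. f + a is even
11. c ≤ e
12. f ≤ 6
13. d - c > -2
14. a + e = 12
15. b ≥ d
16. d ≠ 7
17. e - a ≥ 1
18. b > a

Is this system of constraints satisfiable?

Take a = 4, b = 7, c = 4, d = 4, e = 8, f = 6. Then constraint 1: a - f = -2; constraint 2: d + a = 8; constraint 8: a + c = 8, and every other listed constraint is also met.

Satisfiable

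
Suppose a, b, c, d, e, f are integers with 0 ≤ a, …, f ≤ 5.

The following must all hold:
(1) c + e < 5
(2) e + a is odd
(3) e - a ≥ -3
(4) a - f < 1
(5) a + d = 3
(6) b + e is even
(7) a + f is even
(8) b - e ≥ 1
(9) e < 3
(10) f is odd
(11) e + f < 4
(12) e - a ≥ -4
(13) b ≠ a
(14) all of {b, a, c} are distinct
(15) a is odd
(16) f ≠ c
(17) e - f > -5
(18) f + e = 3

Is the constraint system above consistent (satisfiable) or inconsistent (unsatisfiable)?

Satisfiable

Take a = 1, b = 4, c = 2, d = 2, e = 0, f = 3. Then constraint 1: c + e = 2; constraint 3: e - a = -1; constraint 4: a - f = -2, and every other listed constraint is also met.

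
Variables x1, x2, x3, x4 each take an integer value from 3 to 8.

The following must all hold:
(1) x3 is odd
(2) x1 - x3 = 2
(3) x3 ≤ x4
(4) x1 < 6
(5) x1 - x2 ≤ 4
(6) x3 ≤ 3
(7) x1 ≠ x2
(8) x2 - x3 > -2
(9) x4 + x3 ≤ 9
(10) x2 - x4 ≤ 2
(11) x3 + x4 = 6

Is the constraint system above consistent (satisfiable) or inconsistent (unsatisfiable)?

Setting (x1, x2, x3, x4) = (5, 3, 3, 3) satisfies everything: constraint 2: x1 - x3 = 2; constraint 5: x1 - x2 = 2; constraint 8: x2 - x3 = 0, and the others follow.

Satisfiable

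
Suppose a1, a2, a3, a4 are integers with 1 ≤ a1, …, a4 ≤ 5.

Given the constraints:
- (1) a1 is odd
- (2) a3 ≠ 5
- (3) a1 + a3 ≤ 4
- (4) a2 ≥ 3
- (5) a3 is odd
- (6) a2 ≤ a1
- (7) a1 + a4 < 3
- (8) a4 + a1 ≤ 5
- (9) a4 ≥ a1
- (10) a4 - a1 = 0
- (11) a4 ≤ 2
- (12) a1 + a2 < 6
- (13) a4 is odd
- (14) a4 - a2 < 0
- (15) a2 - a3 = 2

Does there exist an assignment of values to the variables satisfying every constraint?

Unsatisfiable

From constraints 4 and 6: a1 ≥ a2 and a2 ≥ 3, so a1 ≥ 3. From constraints 9 and 11: a1 ≤ a4 and a4 ≤ 2, so a1 ≤ 2. But 2 < 3, so no value of a1 works.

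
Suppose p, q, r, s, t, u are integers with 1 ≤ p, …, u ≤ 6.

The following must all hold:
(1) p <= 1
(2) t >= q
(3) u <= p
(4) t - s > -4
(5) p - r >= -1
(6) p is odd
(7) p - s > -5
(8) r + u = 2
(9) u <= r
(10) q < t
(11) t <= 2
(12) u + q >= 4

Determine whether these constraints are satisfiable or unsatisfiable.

From constraints 1 and 3: u ≤ p ≤ 1. From constraints 2 and 11: q ≤ t ≤ 2. Hence u + q ≤ 3. But constraint 12 requires u + q ≥ 4, and 4 > 3. Contradiction.

Unsatisfiable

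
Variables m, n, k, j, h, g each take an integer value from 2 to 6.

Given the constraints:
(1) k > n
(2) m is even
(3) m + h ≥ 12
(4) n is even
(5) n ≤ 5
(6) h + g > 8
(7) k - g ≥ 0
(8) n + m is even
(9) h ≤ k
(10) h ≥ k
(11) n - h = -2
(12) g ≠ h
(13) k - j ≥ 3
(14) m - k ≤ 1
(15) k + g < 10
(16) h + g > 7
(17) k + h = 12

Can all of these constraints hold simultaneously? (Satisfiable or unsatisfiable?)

Satisfiable

Setting (m, n, k, j, h, g) = (6, 4, 6, 3, 6, 3) satisfies everything: constraint 3: m + h = 12; constraint 6: h + g = 9; constraint 7: k - g = 3, and the others follow.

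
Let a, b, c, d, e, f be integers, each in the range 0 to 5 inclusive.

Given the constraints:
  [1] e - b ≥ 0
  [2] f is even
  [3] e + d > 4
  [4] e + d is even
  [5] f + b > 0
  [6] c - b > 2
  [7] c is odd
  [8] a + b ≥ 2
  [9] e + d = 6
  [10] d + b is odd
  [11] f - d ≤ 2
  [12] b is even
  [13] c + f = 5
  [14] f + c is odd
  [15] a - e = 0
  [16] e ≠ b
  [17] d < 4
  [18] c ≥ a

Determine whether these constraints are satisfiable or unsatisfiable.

Satisfiable

Setting (a, b, c, d, e, f) = (3, 0, 3, 3, 3, 2) satisfies everything: constraint 1: e - b = 3; constraint 3: e + d = 6, and the others follow.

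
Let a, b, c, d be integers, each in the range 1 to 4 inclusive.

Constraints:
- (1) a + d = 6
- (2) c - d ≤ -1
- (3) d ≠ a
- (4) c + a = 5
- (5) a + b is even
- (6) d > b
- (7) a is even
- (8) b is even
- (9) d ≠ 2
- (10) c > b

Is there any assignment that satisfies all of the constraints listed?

Satisfiable

The assignment a = 2, b = 2, c = 3, d = 4 works:
  constraint 1 holds since a + d = 6.
  constraint 2 holds since c - d = -1.
The rest check out directly.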